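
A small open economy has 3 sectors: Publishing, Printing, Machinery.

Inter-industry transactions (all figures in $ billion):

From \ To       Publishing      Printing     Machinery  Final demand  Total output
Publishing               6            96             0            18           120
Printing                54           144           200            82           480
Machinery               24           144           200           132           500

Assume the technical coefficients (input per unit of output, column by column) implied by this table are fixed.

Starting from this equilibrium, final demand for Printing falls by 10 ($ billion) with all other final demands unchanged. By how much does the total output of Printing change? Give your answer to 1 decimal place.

Δx_2 = -26.5

Technical coefficients a_ij = z_ij / X_j:
  a_11 = 6/120 = 0.05, a_21 = 54/120 = 0.45, a_31 = 24/120 = 0.20
  a_12 = 96/480 = 0.20, a_22 = 144/480 = 0.30, a_32 = 144/480 = 0.30
  a_13 = 0/500 = 0.00, a_23 = 200/500 = 0.40, a_33 = 200/500 = 0.40
I − A =
  [   0.95    -0.20     0.00]
  [  -0.45     0.70    -0.40]
  [  -0.20    -0.30     0.60]
Cofactors of I−A, C_ij = (−1)^(i+j)·(minor ij) (rows/columns in the sector order above):
  C_11 = (0.70)(0.60) − (-0.40)(-0.30) = 0.3000
  C_12 = −[(-0.45)(0.60) − (-0.40)(-0.20)] = 0.3500
  C_13 = (-0.45)(-0.30) − (0.70)(-0.20) = 0.2750
  C_21 = −[(-0.20)(0.60) − (0.00)(-0.30)] = 0.1200
  C_22 = (0.95)(0.60) − (0.00)(-0.20) = 0.5700
  C_23 = −[(0.95)(-0.30) − (-0.20)(-0.20)] = 0.3250
  C_31 = (-0.20)(-0.40) − (0.00)(0.70) = 0.0800
  C_32 = −[(0.95)(-0.40) − (0.00)(-0.45)] = 0.3800
  C_33 = (0.95)(0.70) − (-0.20)(-0.45) = 0.5750
det(I−A) = Σ_j (I−A)_1j·C_1j = (0.95)(0.3000) + (-0.20)(0.3500) + (0.00)(0.2750) = 0.2150
adj(I−A) = Cᵀ =
  [ 0.3000   0.1200   0.0800]
  [ 0.3500   0.5700   0.3800]
  [ 0.2750   0.3250   0.5750]
(I − A)⁻¹ = adj(I−A) / det(I−A) ≈
  [   1.3953     0.5581     0.3721]
  [   1.6279     2.6512     1.7674]
  [   1.2791     1.5116     2.6744]
Δx = (I − A)⁻¹ Δd with Δd having -10 in the Printing component and 0 elsewhere.
So Δx_2 = L_22 · (-10), where L_22 = adj(I−A)_22 / det(I−A) = 0.5700 / 0.2150.
Δx_2 = 0.5700 × (-10) / 0.2150 = -5.70 / 0.2150 ≈ -26.5.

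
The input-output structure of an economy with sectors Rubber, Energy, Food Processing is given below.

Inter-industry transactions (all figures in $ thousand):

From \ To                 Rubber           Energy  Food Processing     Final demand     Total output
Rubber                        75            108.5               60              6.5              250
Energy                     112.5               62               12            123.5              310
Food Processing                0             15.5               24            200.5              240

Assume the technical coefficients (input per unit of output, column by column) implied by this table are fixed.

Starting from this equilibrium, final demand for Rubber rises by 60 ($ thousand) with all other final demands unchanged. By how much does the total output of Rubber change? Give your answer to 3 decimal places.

Δx_R = 121.310

Technical coefficients a_ij = z_ij / X_j:
  a_RR = 75/250 = 0.30, a_ER = 112.5/250 = 0.45, a_FR = 0/250 = 0.00
  a_RE = 108.5/310 = 0.35, a_EE = 62/310 = 0.20, a_FE = 15.5/310 = 0.05
  a_RF = 60/240 = 0.25, a_EF = 12/240 = 0.05, a_FF = 24/240 = 0.10
I − A =
  [   0.70    -0.35    -0.25]
  [  -0.45     0.80    -0.05]
  [   0.00    -0.05     0.90]
Cofactors of I−A, C_ij = (−1)^(i+j)·(minor ij) (rows/columns in the sector order above):
  C_11 = (0.80)(0.90) − (-0.05)(-0.05) = 0.7175
  C_12 = −[(-0.45)(0.90) − (-0.05)(0.00)] = 0.4050
  C_13 = (-0.45)(-0.05) − (0.80)(0.00) = 0.0225
  C_21 = −[(-0.35)(0.90) − (-0.25)(-0.05)] = 0.3275
  C_22 = (0.70)(0.90) − (-0.25)(0.00) = 0.6300
  C_23 = −[(0.70)(-0.05) − (-0.35)(0.00)] = 0.0350
  C_31 = (-0.35)(-0.05) − (-0.25)(0.80) = 0.2175
  C_32 = −[(0.70)(-0.05) − (-0.25)(-0.45)] = 0.1475
  C_33 = (0.70)(0.80) − (-0.35)(-0.45) = 0.4025
det(I−A) = Σ_j (I−A)_1j·C_1j = (0.70)(0.7175) + (-0.35)(0.4050) + (-0.25)(0.0225) = 0.354875
adj(I−A) = Cᵀ =
  [ 0.7175   0.3275   0.2175]
  [ 0.4050   0.6300   0.1475]
  [ 0.0225   0.0350   0.4025]
(I − A)⁻¹ = adj(I−A) / det(I−A) ≈
  [   2.0218     0.9229     0.6129]
  [   1.1412     1.7753     0.4156]
  [   0.0634     0.0986     1.1342]
Δx = (I − A)⁻¹ Δd with Δd having +60 in the Rubber component and 0 elsewhere.
So Δx_R = L_RR · (+60), where L_RR = adj(I−A)_RR / det(I−A) = 0.7175 / 0.354875.
Δx_R = 0.7175 × (+60) / 0.354875 = 43.05 / 0.354875 ≈ 121.310.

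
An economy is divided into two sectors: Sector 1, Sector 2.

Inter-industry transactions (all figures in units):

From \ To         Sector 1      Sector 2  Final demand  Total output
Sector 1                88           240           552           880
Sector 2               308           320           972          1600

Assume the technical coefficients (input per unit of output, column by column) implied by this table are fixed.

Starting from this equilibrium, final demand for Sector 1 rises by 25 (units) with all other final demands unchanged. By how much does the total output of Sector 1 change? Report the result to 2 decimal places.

Δx_1 = 29.96

Technical coefficients a_ij = z_ij / X_j:
  a_11 = 88/880 = 0.10, a_21 = 308/880 = 0.35
  a_12 = 240/1600 = 0.15, a_22 = 320/1600 = 0.20
I − A =
  [   0.90    -0.15]
  [  -0.35     0.80]
det(I−A) = (0.90)(0.80) − (-0.15)(-0.35) = 0.6675
adj(I−A) = [[0.80, 0.15], [0.35, 0.90]]
(I − A)⁻¹ = adj(I−A) / det(I−A) ≈
  [   1.1985     0.2247]
  [   0.5243     1.3483]
Δx = (I − A)⁻¹ Δd with Δd having +25 in the Sector 1 component and 0 elsewhere.
So Δx_1 = L_11 · (+25), where L_11 = adj(I−A)_11 / det(I−A) = 0.80 / 0.6675.
Δx_1 = 0.80 × (+25) / 0.6675 = 20.00 / 0.6675 ≈ 29.96.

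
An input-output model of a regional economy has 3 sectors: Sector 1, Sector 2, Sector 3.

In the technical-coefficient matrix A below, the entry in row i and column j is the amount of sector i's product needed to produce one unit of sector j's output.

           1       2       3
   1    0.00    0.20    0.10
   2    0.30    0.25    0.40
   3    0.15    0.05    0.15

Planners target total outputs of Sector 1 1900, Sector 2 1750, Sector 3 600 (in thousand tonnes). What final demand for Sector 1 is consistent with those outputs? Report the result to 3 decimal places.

d_1 = 1490.000

I − A =
  [   1.00    -0.20    -0.10]
  [  -0.30     0.75    -0.40]
  [  -0.15    -0.05     0.85]
d = (I − A) x:
  d_1 = (+1.00)·1900 + (-0.20)·1750 + (-0.10)·600 = 1490.000
  d_2 = (-0.30)·1900 + (+0.75)·1750 + (-0.40)·600 = 502.500
  d_3 = (-0.15)·1900 + (-0.05)·1750 + (+0.85)·600 = 137.500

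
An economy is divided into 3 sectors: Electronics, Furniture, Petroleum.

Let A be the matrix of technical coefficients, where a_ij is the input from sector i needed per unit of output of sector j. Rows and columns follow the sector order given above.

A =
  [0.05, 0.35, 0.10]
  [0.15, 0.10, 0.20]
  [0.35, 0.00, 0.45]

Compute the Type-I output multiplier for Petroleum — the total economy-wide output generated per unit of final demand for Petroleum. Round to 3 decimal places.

I − A =
  [   0.95    -0.35    -0.10]
  [  -0.15     0.90    -0.20]
  [  -0.35     0.00     0.55]
Cofactors of I−A, C_ij = (−1)^(i+j)·(minor ij) (rows/columns in the sector order above):
  C_11 = (0.90)(0.55) − (-0.20)(0.00) = 0.4950
  C_12 = −[(-0.15)(0.55) − (-0.20)(-0.35)] = 0.1525
  C_13 = (-0.15)(0.00) − (0.90)(-0.35) = 0.3150
  C_21 = −[(-0.35)(0.55) − (-0.10)(0.00)] = 0.1925
  C_22 = (0.95)(0.55) − (-0.10)(-0.35) = 0.4875
  C_23 = −[(0.95)(0.00) − (-0.35)(-0.35)] = 0.1225
  C_31 = (-0.35)(-0.20) − (-0.10)(0.90) = 0.1600
  C_32 = −[(0.95)(-0.20) − (-0.10)(-0.15)] = 0.2050
  C_33 = (0.95)(0.90) − (-0.35)(-0.15) = 0.8025
det(I−A) = Σ_j (I−A)_1j·C_1j = (0.95)(0.4950) + (-0.35)(0.1525) + (-0.10)(0.3150) = 0.385375
adj(I−A) = Cᵀ =
  [ 0.4950   0.1925   0.1600]
  [ 0.1525   0.4875   0.2050]
  [ 0.3150   0.1225   0.8025]
(I − A)⁻¹ = adj(I−A) / det(I−A) ≈
  [   1.2845     0.4995     0.4152]
  [   0.3957     1.2650     0.5319]
  [   0.8174     0.3179     2.0824]
The output multiplier for sector j is the column-j sum of the Leontief inverse (I − A)⁻¹ = adj(I−A) / det(I−A).
Column 3 of adj(I−A): (0.1600, 0.2050, 0.8025); det(I−A) = 0.385375.
m_3 = (0.1600 + 0.2050 + 0.8025) / 0.385375 = 1.1675 / 0.385375 ≈ 3.030.

m_3 = 3.030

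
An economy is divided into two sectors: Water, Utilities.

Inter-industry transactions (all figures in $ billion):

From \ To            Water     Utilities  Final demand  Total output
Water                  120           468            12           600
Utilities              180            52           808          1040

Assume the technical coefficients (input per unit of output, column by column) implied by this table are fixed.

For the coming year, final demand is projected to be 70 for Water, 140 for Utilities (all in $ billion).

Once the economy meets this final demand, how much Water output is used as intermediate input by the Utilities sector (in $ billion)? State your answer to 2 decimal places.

z_WU = 95.76

Technical coefficients a_ij = z_ij / X_j:
  a_WW = 120/600 = 0.20, a_UW = 180/600 = 0.30
  a_WU = 468/1040 = 0.45, a_UU = 52/1040 = 0.05
I − A =
  [   0.80    -0.45]
  [  -0.30     0.95]
det(I−A) = (0.80)(0.95) − (-0.45)(-0.30) = 0.6250
adj(I−A) = [[0.95, 0.45], [0.30, 0.80]]
(I − A)⁻¹ = adj(I−A) / det(I−A) ≈
  [   1.5200     0.7200]
  [   0.4800     1.2800]
First solve x = (I − A)⁻¹ d = adj(I−A)·d / det(I−A); in particular x_U = (0.30·70 + 0.80·140) / 0.6250 = 133.00 / 0.6250 = 212.8000.
Intermediate flow from W to U: z_WU = a_WU · x_U = 0.45 × 133.00 / 0.6250 = 59.85 / 0.6250 = 95.76.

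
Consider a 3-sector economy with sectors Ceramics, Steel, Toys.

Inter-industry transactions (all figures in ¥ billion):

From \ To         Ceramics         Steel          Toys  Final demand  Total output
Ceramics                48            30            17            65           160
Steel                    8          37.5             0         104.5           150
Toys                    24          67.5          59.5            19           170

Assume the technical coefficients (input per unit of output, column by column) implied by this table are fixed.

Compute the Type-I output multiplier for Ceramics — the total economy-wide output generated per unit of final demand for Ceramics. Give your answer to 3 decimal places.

Technical coefficients a_ij = z_ij / X_j:
  a_CC = 48/160 = 0.30, a_SC = 8/160 = 0.05, a_TC = 24/160 = 0.15
  a_CS = 30/150 = 0.20, a_SS = 37.5/150 = 0.25, a_TS = 67.5/150 = 0.45
  a_CT = 17/170 = 0.10, a_ST = 0/170 = 0.00, a_TT = 59.5/170 = 0.35
I − A =
  [   0.70    -0.20    -0.10]
  [  -0.05     0.75     0.00]
  [  -0.15    -0.45     0.65]
Cofactors of I−A, C_ij = (−1)^(i+j)·(minor ij) (rows/columns in the sector order above):
  C_11 = (0.75)(0.65) − (0.00)(-0.45) = 0.4875
  C_12 = −[(-0.05)(0.65) − (0.00)(-0.15)] = 0.0325
  C_13 = (-0.05)(-0.45) − (0.75)(-0.15) = 0.1350
  C_21 = −[(-0.20)(0.65) − (-0.10)(-0.45)] = 0.1750
  C_22 = (0.70)(0.65) − (-0.10)(-0.15) = 0.4400
  C_23 = −[(0.70)(-0.45) − (-0.20)(-0.15)] = 0.3450
  C_31 = (-0.20)(0.00) − (-0.10)(0.75) = 0.0750
  C_32 = −[(0.70)(0.00) − (-0.10)(-0.05)] = 0.0050
  C_33 = (0.70)(0.75) − (-0.20)(-0.05) = 0.5150
det(I−A) = Σ_j (I−A)_1j·C_1j = (0.70)(0.4875) + (-0.20)(0.0325) + (-0.10)(0.1350) = 0.32125
adj(I−A) = Cᵀ =
  [ 0.4875   0.1750   0.0750]
  [ 0.0325   0.4400   0.0050]
  [ 0.1350   0.3450   0.5150]
(I − A)⁻¹ = adj(I−A) / det(I−A) ≈
  [   1.5175     0.5447     0.2335]
  [   0.1012     1.3696     0.0156]
  [   0.4202     1.0739     1.6031]
The output multiplier for sector j is the column-j sum of the Leontief inverse (I − A)⁻¹ = adj(I−A) / det(I−A).
Column C of adj(I−A): (0.4875, 0.0325, 0.1350); det(I−A) = 0.32125.
m_C = (0.4875 + 0.0325 + 0.1350) / 0.32125 = 0.655 / 0.32125 ≈ 2.039.

m_C = 2.039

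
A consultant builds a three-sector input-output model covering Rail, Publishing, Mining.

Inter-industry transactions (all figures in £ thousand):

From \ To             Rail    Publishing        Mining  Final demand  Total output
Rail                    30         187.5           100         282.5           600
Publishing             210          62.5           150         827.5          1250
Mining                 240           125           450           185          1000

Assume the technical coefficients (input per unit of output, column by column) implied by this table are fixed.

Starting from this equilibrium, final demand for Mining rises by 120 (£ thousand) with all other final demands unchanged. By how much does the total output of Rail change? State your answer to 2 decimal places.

Δx_R = 35.01

Technical coefficients a_ij = z_ij / X_j:
  a_RR = 30/600 = 0.05, a_PR = 210/600 = 0.35, a_MR = 240/600 = 0.40
  a_RP = 187.5/1250 = 0.15, a_PP = 62.5/1250 = 0.05, a_MP = 125/1250 = 0.10
  a_RM = 100/1000 = 0.10, a_PM = 150/1000 = 0.15, a_MM = 450/1000 = 0.45
I − A =
  [   0.95    -0.15    -0.10]
  [  -0.35     0.95    -0.15]
  [  -0.40    -0.10     0.55]
Cofactors of I−A, C_ij = (−1)^(i+j)·(minor ij) (rows/columns in the sector order above):
  C_11 = (0.95)(0.55) − (-0.15)(-0.10) = 0.5075
  C_12 = −[(-0.35)(0.55) − (-0.15)(-0.40)] = 0.2525
  C_13 = (-0.35)(-0.10) − (0.95)(-0.40) = 0.4150
  C_21 = −[(-0.15)(0.55) − (-0.10)(-0.10)] = 0.0925
  C_22 = (0.95)(0.55) − (-0.10)(-0.40) = 0.4825
  C_23 = −[(0.95)(-0.10) − (-0.15)(-0.40)] = 0.1550
  C_31 = (-0.15)(-0.15) − (-0.10)(0.95) = 0.1175
  C_32 = −[(0.95)(-0.15) − (-0.10)(-0.35)] = 0.1775
  C_33 = (0.95)(0.95) − (-0.15)(-0.35) = 0.8500
det(I−A) = Σ_j (I−A)_1j·C_1j = (0.95)(0.5075) + (-0.15)(0.2525) + (-0.10)(0.4150) = 0.40275
adj(I−A) = Cᵀ =
  [ 0.5075   0.0925   0.1175]
  [ 0.2525   0.4825   0.1775]
  [ 0.4150   0.1550   0.8500]
(I − A)⁻¹ = adj(I−A) / det(I−A) ≈
  [   1.2601     0.2297     0.2917]
  [   0.6269     1.1980     0.4407]
  [   1.0304     0.3849     2.1105]
Δx = (I − A)⁻¹ Δd with Δd having +120 in the Mining component and 0 elsewhere.
So Δx_R = L_RM · (+120), where L_RM = adj(I−A)_RM / det(I−A) = 0.1175 / 0.40275.
Δx_R = 0.1175 × (+120) / 0.40275 = 14.10 / 0.40275 ≈ 35.01.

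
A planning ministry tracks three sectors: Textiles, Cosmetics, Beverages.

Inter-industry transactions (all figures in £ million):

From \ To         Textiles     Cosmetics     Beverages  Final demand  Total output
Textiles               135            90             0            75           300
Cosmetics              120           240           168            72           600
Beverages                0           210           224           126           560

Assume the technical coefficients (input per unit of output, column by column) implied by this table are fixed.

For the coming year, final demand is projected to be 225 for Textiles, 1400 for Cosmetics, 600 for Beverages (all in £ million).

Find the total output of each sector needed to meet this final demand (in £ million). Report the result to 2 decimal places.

x_T = 2017.99, x_C = 5899.28, x_B = 4441.25

Technical coefficients a_ij = z_ij / X_j:
  a_TT = 135/300 = 0.45, a_CT = 120/300 = 0.40, a_BT = 0/300 = 0.00
  a_TC = 90/600 = 0.15, a_CC = 240/600 = 0.40, a_BC = 210/600 = 0.35
  a_TB = 0/560 = 0.00, a_CB = 168/560 = 0.30, a_BB = 224/560 = 0.40
I − A =
  [   0.55    -0.15     0.00]
  [  -0.40     0.60    -0.30]
  [   0.00    -0.35     0.60]
Cofactors of I−A, C_ij = (−1)^(i+j)·(minor ij) (rows/columns in the sector order above):
  C_11 = (0.60)(0.60) − (-0.30)(-0.35) = 0.2550
  C_12 = −[(-0.40)(0.60) − (-0.30)(0.00)] = 0.2400
  C_13 = (-0.40)(-0.35) − (0.60)(0.00) = 0.1400
  C_21 = −[(-0.15)(0.60) − (0.00)(-0.35)] = 0.0900
  C_22 = (0.55)(0.60) − (0.00)(0.00) = 0.3300
  C_23 = −[(0.55)(-0.35) − (-0.15)(0.00)] = 0.1925
  C_31 = (-0.15)(-0.30) − (0.00)(0.60) = 0.0450
  C_32 = −[(0.55)(-0.30) − (0.00)(-0.40)] = 0.1650
  C_33 = (0.55)(0.60) − (-0.15)(-0.40) = 0.2700
det(I−A) = Σ_j (I−A)_1j·C_1j = (0.55)(0.2550) + (-0.15)(0.2400) + (0.00)(0.1400) = 0.10425
adj(I−A) = Cᵀ =
  [ 0.2550   0.0900   0.0450]
  [ 0.2400   0.3300   0.1650]
  [ 0.1400   0.1925   0.2700]
(I − A)⁻¹ = adj(I−A) / det(I−A) ≈
  [   2.4460     0.8633     0.4317]
  [   2.3022     3.1655     1.5827]
  [   1.3429     1.8465     2.5899]
x = (I − A)⁻¹ d = adj(I−A)·d / det(I−A), with det(I−A) = 0.10425:
  x_T = (0.2550·225 + 0.0900·1400 + 0.0450·600) / 0.10425 = 210.375 / 0.10425 ≈ 2017.99
  x_C = (0.2400·225 + 0.3300·1400 + 0.1650·600) / 0.10425 = 615.00 / 0.10425 ≈ 5899.28
  x_B = (0.1400·225 + 0.1925·1400 + 0.2700·600) / 0.10425 = 463.00 / 0.10425 ≈ 4441.25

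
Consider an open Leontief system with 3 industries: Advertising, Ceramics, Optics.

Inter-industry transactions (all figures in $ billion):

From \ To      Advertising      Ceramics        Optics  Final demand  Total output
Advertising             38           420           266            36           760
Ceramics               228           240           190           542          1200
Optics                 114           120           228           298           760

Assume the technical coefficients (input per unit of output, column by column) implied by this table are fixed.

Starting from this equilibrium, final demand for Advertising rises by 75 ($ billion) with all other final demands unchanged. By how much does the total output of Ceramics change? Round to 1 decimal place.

Δx_C = 50.3

Technical coefficients a_ij = z_ij / X_j:
  a_AA = 38/760 = 0.05, a_CA = 228/760 = 0.30, a_OA = 114/760 = 0.15
  a_AC = 420/1200 = 0.35, a_CC = 240/1200 = 0.20, a_OC = 120/1200 = 0.10
  a_AO = 266/760 = 0.35, a_CO = 190/760 = 0.25, a_OO = 228/760 = 0.30
I − A =
  [   0.95    -0.35    -0.35]
  [  -0.30     0.80    -0.25]
  [  -0.15    -0.10     0.70]
Cofactors of I−A, C_ij = (−1)^(i+j)·(minor ij) (rows/columns in the sector order above):
  C_11 = (0.80)(0.70) − (-0.25)(-0.10) = 0.5350
  C_12 = −[(-0.30)(0.70) − (-0.25)(-0.15)] = 0.2475
  C_13 = (-0.30)(-0.10) − (0.80)(-0.15) = 0.1500
  C_21 = −[(-0.35)(0.70) − (-0.35)(-0.10)] = 0.2800
  C_22 = (0.95)(0.70) − (-0.35)(-0.15) = 0.6125
  C_23 = −[(0.95)(-0.10) − (-0.35)(-0.15)] = 0.1475
  C_31 = (-0.35)(-0.25) − (-0.35)(0.80) = 0.3675
  C_32 = −[(0.95)(-0.25) − (-0.35)(-0.30)] = 0.3425
  C_33 = (0.95)(0.80) − (-0.35)(-0.30) = 0.6550
det(I−A) = Σ_j (I−A)_1j·C_1j = (0.95)(0.5350) + (-0.35)(0.2475) + (-0.35)(0.1500) = 0.369125
adj(I−A) = Cᵀ =
  [ 0.5350   0.2800   0.3675]
  [ 0.2475   0.6125   0.3425]
  [ 0.1500   0.1475   0.6550]
(I − A)⁻¹ = adj(I−A) / det(I−A) ≈
  [   1.4494     0.7586     0.9956]
  [   0.6705     1.6593     0.9279]
  [   0.4064     0.3996     1.7745]
Δx = (I − A)⁻¹ Δd with Δd having +75 in the Advertising component and 0 elsewhere.
So Δx_C = L_CA · (+75), where L_CA = adj(I−A)_CA / det(I−A) = 0.2475 / 0.369125.
Δx_C = 0.2475 × (+75) / 0.369125 = 18.5625 / 0.369125 ≈ 50.3.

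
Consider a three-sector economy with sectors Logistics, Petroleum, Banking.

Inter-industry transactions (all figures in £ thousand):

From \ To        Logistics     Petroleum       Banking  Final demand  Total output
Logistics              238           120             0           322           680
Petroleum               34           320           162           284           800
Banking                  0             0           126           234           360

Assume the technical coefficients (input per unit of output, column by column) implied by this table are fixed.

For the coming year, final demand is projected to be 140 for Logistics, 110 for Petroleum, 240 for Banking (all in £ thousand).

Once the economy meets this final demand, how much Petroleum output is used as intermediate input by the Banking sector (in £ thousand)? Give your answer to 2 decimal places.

Technical coefficients a_ij = z_ij / X_j:
  a_11 = 238/680 = 0.35, a_21 = 34/680 = 0.05, a_31 = 0/680 = 0.00
  a_12 = 120/800 = 0.15, a_22 = 320/800 = 0.40, a_32 = 0/800 = 0.00
  a_13 = 0/360 = 0.00, a_23 = 162/360 = 0.45, a_33 = 126/360 = 0.35
I − A =
  [   0.65    -0.15     0.00]
  [  -0.05     0.60    -0.45]
  [   0.00     0.00     0.65]
Cofactors of I−A, C_ij = (−1)^(i+j)·(minor ij) (rows/columns in the sector order above):
  C_11 = (0.60)(0.65) − (-0.45)(0.00) = 0.3900
  C_12 = −[(-0.05)(0.65) − (-0.45)(0.00)] = 0.0325
  C_13 = (-0.05)(0.00) − (0.60)(0.00) = 0.0000
  C_21 = −[(-0.15)(0.65) − (0.00)(0.00)] = 0.0975
  C_22 = (0.65)(0.65) − (0.00)(0.00) = 0.4225
  C_23 = −[(0.65)(0.00) − (-0.15)(0.00)] = 0.0000
  C_31 = (-0.15)(-0.45) − (0.00)(0.60) = 0.0675
  C_32 = −[(0.65)(-0.45) − (0.00)(-0.05)] = 0.2925
  C_33 = (0.65)(0.60) − (-0.15)(-0.05) = 0.3825
det(I−A) = Σ_j (I−A)_1j·C_1j = (0.65)(0.3900) + (-0.15)(0.0325) + (0.00)(0.0000) = 0.248625
adj(I−A) = Cᵀ =
  [ 0.3900   0.0975   0.0675]
  [ 0.0325   0.4225   0.2925]
  [ 0.0000   0.0000   0.3825]
(I − A)⁻¹ = adj(I−A) / det(I−A) ≈
  [   1.5686     0.3922     0.2715]
  [   0.1307     1.6993     1.1765]
  [   0.0000     0.0000     1.5385]
First solve x = (I − A)⁻¹ d = adj(I−A)·d / det(I−A); in particular x_3 = (0.0000·140 + 0.0000·110 + 0.3825·240) / 0.248625 = 91.80 / 0.248625 ≈ 369.2308.
Intermediate flow from 2 to 3: z_23 = a_23 · x_3 = 0.45 × 91.80 / 0.248625 = 41.31 / 0.248625 ≈ 166.15.

z_23 = 166.15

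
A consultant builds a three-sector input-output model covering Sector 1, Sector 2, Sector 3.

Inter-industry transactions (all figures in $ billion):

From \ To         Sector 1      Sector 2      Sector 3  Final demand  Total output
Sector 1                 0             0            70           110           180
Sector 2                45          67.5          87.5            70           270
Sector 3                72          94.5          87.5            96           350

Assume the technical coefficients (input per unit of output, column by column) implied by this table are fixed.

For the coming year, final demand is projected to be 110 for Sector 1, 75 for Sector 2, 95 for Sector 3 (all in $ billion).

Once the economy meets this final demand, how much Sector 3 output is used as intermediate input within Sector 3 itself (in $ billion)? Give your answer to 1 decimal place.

Technical coefficients a_ij = z_ij / X_j:
  a_11 = 0/180 = 0.00, a_21 = 45/180 = 0.25, a_31 = 72/180 = 0.40
  a_12 = 0/270 = 0.00, a_22 = 67.5/270 = 0.25, a_32 = 94.5/270 = 0.35
  a_13 = 70/350 = 0.20, a_23 = 87.5/350 = 0.25, a_33 = 87.5/350 = 0.25
I − A =
  [   1.00     0.00    -0.20]
  [  -0.25     0.75    -0.25]
  [  -0.40    -0.35     0.75]
Cofactors of I−A, C_ij = (−1)^(i+j)·(minor ij) (rows/columns in the sector order above):
  C_11 = (0.75)(0.75) − (-0.25)(-0.35) = 0.4750
  C_12 = −[(-0.25)(0.75) − (-0.25)(-0.40)] = 0.2875
  C_13 = (-0.25)(-0.35) − (0.75)(-0.40) = 0.3875
  C_21 = −[(0.00)(0.75) − (-0.20)(-0.35)] = 0.0700
  C_22 = (1.00)(0.75) − (-0.20)(-0.40) = 0.6700
  C_23 = −[(1.00)(-0.35) − (0.00)(-0.40)] = 0.3500
  C_31 = (0.00)(-0.25) − (-0.20)(0.75) = 0.1500
  C_32 = −[(1.00)(-0.25) − (-0.20)(-0.25)] = 0.3000
  C_33 = (1.00)(0.75) − (0.00)(-0.25) = 0.7500
det(I−A) = Σ_j (I−A)_1j·C_1j = (1.00)(0.4750) + (0.00)(0.2875) + (-0.20)(0.3875) = 0.3975
adj(I−A) = Cᵀ =
  [ 0.4750   0.0700   0.1500]
  [ 0.2875   0.6700   0.3000]
  [ 0.3875   0.3500   0.7500]
(I − A)⁻¹ = adj(I−A) / det(I−A) ≈
  [   1.1950     0.1761     0.3774]
  [   0.7233     1.6855     0.7547]
  [   0.9748     0.8805     1.8868]
First solve x = (I − A)⁻¹ d = adj(I−A)·d / det(I−A); in particular x_3 = (0.3875·110 + 0.3500·75 + 0.7500·95) / 0.3975 = 140.125 / 0.3975 ≈ 352.516.
Intermediate flow from 3 to 3: z_33 = a_33 · x_3 = 0.25 × 140.125 / 0.3975 = 35.03125 / 0.3975 ≈ 88.1.

z_33 = 88.1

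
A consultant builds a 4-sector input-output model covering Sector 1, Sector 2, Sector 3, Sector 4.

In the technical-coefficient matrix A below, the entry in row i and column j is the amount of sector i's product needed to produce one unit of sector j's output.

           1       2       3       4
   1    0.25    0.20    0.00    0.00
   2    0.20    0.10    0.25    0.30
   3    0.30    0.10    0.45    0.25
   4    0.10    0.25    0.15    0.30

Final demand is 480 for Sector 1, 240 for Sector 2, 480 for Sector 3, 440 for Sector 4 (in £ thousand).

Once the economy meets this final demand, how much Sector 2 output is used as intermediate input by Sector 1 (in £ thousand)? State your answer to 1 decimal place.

z_21 = 236.6

I − A =
  [   0.75    -0.20     0.00     0.00]
  [  -0.20     0.90    -0.25    -0.30]
  [  -0.30    -0.10     0.55    -0.25]
  [  -0.10    -0.25    -0.15     0.70]
Compute the cofactors C_ij = (−1)^(i+j)·(3×3 minor ij) of I−A; the adjugate is their transpose:
adj(I−A) = Cᵀ =
  [ 0.233875   0.069500   0.044000   0.045500]
  [ 0.158250   0.260625   0.165000   0.170625]
  [ 0.218500   0.146375   0.382250   0.199250]
  [ 0.136750   0.134375   0.147125   0.315500]
det(I−A) = Σ_j (I−A)_1j·C_1j = (0.75)(0.233875) + (-0.20)(0.158250) + (0.00)(0.218500) + (0.00)(0.136750) = 0.14375625
(I − A)⁻¹ = adj(I−A) / det(I−A) ≈
  [   1.6269     0.4835     0.3061     0.3165]
  [   1.1008     1.8130     1.1478     1.1869]
  [   1.5199     1.0182     2.6590     1.3860]
  [   0.9513     0.9347     1.0234     2.1947]
First solve x = (I − A)⁻¹ d = adj(I−A)·d / det(I−A); in particular x_1 = (0.233875·480 + 0.069500·240 + 0.044000·480 + 0.045500·440) / 0.14375625 = 170.08 / 0.14375625 ≈ 1183.114.
Intermediate flow from 2 to 1: z_21 = a_21 · x_1 = 0.20 × 170.08 / 0.14375625 = 34.016 / 0.14375625 ≈ 236.6.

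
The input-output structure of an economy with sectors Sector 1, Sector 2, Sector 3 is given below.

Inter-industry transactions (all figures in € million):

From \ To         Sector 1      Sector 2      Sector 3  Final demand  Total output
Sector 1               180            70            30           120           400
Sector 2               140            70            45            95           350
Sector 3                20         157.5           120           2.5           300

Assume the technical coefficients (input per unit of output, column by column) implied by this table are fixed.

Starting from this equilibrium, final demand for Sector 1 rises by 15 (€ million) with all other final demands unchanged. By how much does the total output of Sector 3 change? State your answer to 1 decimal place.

Δx_3 = 18.1

Technical coefficients a_ij = z_ij / X_j:
  a_11 = 180/400 = 0.45, a_21 = 140/400 = 0.35, a_31 = 20/400 = 0.05
  a_12 = 70/350 = 0.20, a_22 = 70/350 = 0.20, a_32 = 157.5/350 = 0.45
  a_13 = 30/300 = 0.10, a_23 = 45/300 = 0.15, a_33 = 120/300 = 0.40
I − A =
  [   0.55    -0.20    -0.10]
  [  -0.35     0.80    -0.15]
  [  -0.05    -0.45     0.60]
Cofactors of I−A, C_ij = (−1)^(i+j)·(minor ij) (rows/columns in the sector order above):
  C_11 = (0.80)(0.60) − (-0.15)(-0.45) = 0.4125
  C_12 = −[(-0.35)(0.60) − (-0.15)(-0.05)] = 0.2175
  C_13 = (-0.35)(-0.45) − (0.80)(-0.05) = 0.1975
  C_21 = −[(-0.20)(0.60) − (-0.10)(-0.45)] = 0.1650
  C_22 = (0.55)(0.60) − (-0.10)(-0.05) = 0.3250
  C_23 = −[(0.55)(-0.45) − (-0.20)(-0.05)] = 0.2575
  C_31 = (-0.20)(-0.15) − (-0.10)(0.80) = 0.1100
  C_32 = −[(0.55)(-0.15) − (-0.10)(-0.35)] = 0.1175
  C_33 = (0.55)(0.80) − (-0.20)(-0.35) = 0.3700
det(I−A) = Σ_j (I−A)_1j·C_1j = (0.55)(0.4125) + (-0.20)(0.2175) + (-0.10)(0.1975) = 0.163625
adj(I−A) = Cᵀ =
  [ 0.4125   0.1650   0.1100]
  [ 0.2175   0.3250   0.1175]
  [ 0.1975   0.2575   0.3700]
(I − A)⁻¹ = adj(I−A) / det(I−A) ≈
  [   2.5210     1.0084     0.6723]
  [   1.3293     1.9862     0.7181]
  [   1.2070     1.5737     2.2613]
Δx = (I − A)⁻¹ Δd with Δd having +15 in the Sector 1 component and 0 elsewhere.
So Δx_3 = L_31 · (+15), where L_31 = adj(I−A)_31 / det(I−A) = 0.1975 / 0.163625.
Δx_3 = 0.1975 × (+15) / 0.163625 = 2.9625 / 0.163625 ≈ 18.1.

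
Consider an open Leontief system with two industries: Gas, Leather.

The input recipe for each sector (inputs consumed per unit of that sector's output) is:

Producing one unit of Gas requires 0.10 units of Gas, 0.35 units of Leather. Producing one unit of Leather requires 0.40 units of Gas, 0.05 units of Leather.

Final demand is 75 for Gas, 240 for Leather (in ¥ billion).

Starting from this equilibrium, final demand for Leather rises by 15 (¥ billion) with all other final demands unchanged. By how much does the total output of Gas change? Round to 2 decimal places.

Δx_G = 8.39

I − A =
  [   0.90    -0.40]
  [  -0.35     0.95]
det(I−A) = (0.90)(0.95) − (-0.40)(-0.35) = 0.7150
adj(I−A) = [[0.95, 0.40], [0.35, 0.90]]
(I − A)⁻¹ = adj(I−A) / det(I−A) ≈
  [   1.3287     0.5594]
  [   0.4895     1.2587]
Δx = (I − A)⁻¹ Δd with Δd having +15 in the Leather component and 0 elsewhere.
So Δx_G = L_GL · (+15), where L_GL = adj(I−A)_GL / det(I−A) = 0.40 / 0.7150.
Δx_G = 0.40 × (+15) / 0.7150 = 6.00 / 0.7150 ≈ 8.39.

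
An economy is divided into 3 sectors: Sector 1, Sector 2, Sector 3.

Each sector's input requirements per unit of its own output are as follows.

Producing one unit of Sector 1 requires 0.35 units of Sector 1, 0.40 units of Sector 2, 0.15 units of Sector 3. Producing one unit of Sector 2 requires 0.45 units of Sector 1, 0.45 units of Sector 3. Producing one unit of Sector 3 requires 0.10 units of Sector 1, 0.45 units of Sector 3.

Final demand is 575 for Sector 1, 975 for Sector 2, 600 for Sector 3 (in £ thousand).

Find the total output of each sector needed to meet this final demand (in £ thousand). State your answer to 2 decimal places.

I − A =
  [   0.65    -0.45    -0.10]
  [  -0.40     1.00     0.00]
  [  -0.15    -0.45     0.55]
Cofactors of I−A, C_ij = (−1)^(i+j)·(minor ij) (rows/columns in the sector order above):
  C_11 = (1.00)(0.55) − (0.00)(-0.45) = 0.5500
  C_12 = −[(-0.40)(0.55) − (0.00)(-0.15)] = 0.2200
  C_13 = (-0.40)(-0.45) − (1.00)(-0.15) = 0.3300
  C_21 = −[(-0.45)(0.55) − (-0.10)(-0.45)] = 0.2925
  C_22 = (0.65)(0.55) − (-0.10)(-0.15) = 0.3425
  C_23 = −[(0.65)(-0.45) − (-0.45)(-0.15)] = 0.3600
  C_31 = (-0.45)(0.00) − (-0.10)(1.00) = 0.1000
  C_32 = −[(0.65)(0.00) − (-0.10)(-0.40)] = 0.0400
  C_33 = (0.65)(1.00) − (-0.45)(-0.40) = 0.4700
det(I−A) = Σ_j (I−A)_1j·C_1j = (0.65)(0.5500) + (-0.45)(0.2200) + (-0.10)(0.3300) = 0.2255
adj(I−A) = Cᵀ =
  [ 0.5500   0.2925   0.1000]
  [ 0.2200   0.3425   0.0400]
  [ 0.3300   0.3600   0.4700]
(I − A)⁻¹ = adj(I−A) / det(I−A) ≈
  [   2.4390     1.2971     0.4435]
  [   0.9756     1.5188     0.1774]
  [   1.4634     1.5965     2.0843]
x = (I − A)⁻¹ d = adj(I−A)·d / det(I−A), with det(I−A) = 0.2255:
  x_1 = (0.5500·575 + 0.2925·975 + 0.1000·600) / 0.2255 = 661.4375 / 0.2255 ≈ 2933.20
  x_2 = (0.2200·575 + 0.3425·975 + 0.0400·600) / 0.2255 = 484.4375 / 0.2255 ≈ 2148.28
  x_3 = (0.3300·575 + 0.3600·975 + 0.4700·600) / 0.2255 = 822.75 / 0.2255 ≈ 3648.56

x_1 = 2933.20, x_2 = 2148.28, x_3 = 3648.56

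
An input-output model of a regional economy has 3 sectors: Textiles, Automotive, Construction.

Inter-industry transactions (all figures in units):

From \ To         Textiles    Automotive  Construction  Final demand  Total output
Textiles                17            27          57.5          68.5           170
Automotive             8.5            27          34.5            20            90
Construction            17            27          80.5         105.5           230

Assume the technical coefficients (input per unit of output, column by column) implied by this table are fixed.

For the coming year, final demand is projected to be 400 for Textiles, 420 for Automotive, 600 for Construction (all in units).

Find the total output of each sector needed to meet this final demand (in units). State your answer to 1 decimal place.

Technical coefficients a_ij = z_ij / X_j:
  a_TT = 17/170 = 0.10, a_AT = 8.5/170 = 0.05, a_CT = 17/170 = 0.10
  a_TA = 27/90 = 0.30, a_AA = 27/90 = 0.30, a_CA = 27/90 = 0.30
  a_TC = 57.5/230 = 0.25, a_AC = 34.5/230 = 0.15, a_CC = 80.5/230 = 0.35
I − A =
  [   0.90    -0.30    -0.25]
  [  -0.05     0.70    -0.15]
  [  -0.10    -0.30     0.65]
Cofactors of I−A, C_ij = (−1)^(i+j)·(minor ij) (rows/columns in the sector order above):
  C_11 = (0.70)(0.65) − (-0.15)(-0.30) = 0.4100
  C_12 = −[(-0.05)(0.65) − (-0.15)(-0.10)] = 0.0475
  C_13 = (-0.05)(-0.30) − (0.70)(-0.10) = 0.0850
  C_21 = −[(-0.30)(0.65) − (-0.25)(-0.30)] = 0.2700
  C_22 = (0.90)(0.65) − (-0.25)(-0.10) = 0.5600
  C_23 = −[(0.90)(-0.30) − (-0.30)(-0.10)] = 0.3000
  C_31 = (-0.30)(-0.15) − (-0.25)(0.70) = 0.2200
  C_32 = −[(0.90)(-0.15) − (-0.25)(-0.05)] = 0.1475
  C_33 = (0.90)(0.70) − (-0.30)(-0.05) = 0.6150
det(I−A) = Σ_j (I−A)_1j·C_1j = (0.90)(0.4100) + (-0.30)(0.0475) + (-0.25)(0.0850) = 0.3335
adj(I−A) = Cᵀ =
  [ 0.4100   0.2700   0.2200]
  [ 0.0475   0.5600   0.1475]
  [ 0.0850   0.3000   0.6150]
(I − A)⁻¹ = adj(I−A) / det(I−A) ≈
  [   1.2294     0.8096     0.6597]
  [   0.1424     1.6792     0.4423]
  [   0.2549     0.8996     1.8441]
x = (I − A)⁻¹ d = adj(I−A)·d / det(I−A), with det(I−A) = 0.3335:
  x_T = (0.4100·400 + 0.2700·420 + 0.2200·600) / 0.3335 = 409.40 / 0.3335 ≈ 1227.6
  x_A = (0.0475·400 + 0.5600·420 + 0.1475·600) / 0.3335 = 342.70 / 0.3335 ≈ 1027.6
  x_C = (0.0850·400 + 0.3000·420 + 0.6150·600) / 0.3335 = 529.00 / 0.3335 ≈ 1586.2

x_T = 1227.6, x_A = 1027.6, x_C = 1586.2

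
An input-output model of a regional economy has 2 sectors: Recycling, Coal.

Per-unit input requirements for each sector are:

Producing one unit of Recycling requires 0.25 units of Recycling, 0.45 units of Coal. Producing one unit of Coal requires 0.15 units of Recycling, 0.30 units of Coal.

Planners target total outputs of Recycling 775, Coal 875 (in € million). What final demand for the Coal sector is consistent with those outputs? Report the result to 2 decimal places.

d_C = 263.75

I − A =
  [   0.75    -0.15]
  [  -0.45     0.70]
d = (I − A) x:
  d_R = (+0.75)·775 + (-0.15)·875 = 450.00
  d_C = (-0.45)·775 + (+0.70)·875 = 263.75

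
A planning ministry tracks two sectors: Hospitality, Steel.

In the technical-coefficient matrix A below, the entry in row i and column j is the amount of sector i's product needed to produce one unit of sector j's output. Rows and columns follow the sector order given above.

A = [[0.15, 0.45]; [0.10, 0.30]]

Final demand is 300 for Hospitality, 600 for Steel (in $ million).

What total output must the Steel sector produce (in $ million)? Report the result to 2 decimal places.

I − A =
  [   0.85    -0.45]
  [  -0.10     0.70]
det(I−A) = (0.85)(0.70) − (-0.45)(-0.10) = 0.5500
adj(I−A) = [[0.70, 0.45], [0.10, 0.85]]
(I − A)⁻¹ = adj(I−A) / det(I−A) ≈
  [   1.2727     0.8182]
  [   0.1818     1.5455]
x = (I − A)⁻¹ d = adj(I−A)·d / det(I−A), with det(I−A) = 0.5500:
  x_1 = (0.70·300 + 0.45·600) / 0.5500 = 480.00 / 0.5500 ≈ 872.73
  x_2 = (0.10·300 + 0.85·600) / 0.5500 = 540.00 / 0.5500 ≈ 981.82

x_2 = 981.82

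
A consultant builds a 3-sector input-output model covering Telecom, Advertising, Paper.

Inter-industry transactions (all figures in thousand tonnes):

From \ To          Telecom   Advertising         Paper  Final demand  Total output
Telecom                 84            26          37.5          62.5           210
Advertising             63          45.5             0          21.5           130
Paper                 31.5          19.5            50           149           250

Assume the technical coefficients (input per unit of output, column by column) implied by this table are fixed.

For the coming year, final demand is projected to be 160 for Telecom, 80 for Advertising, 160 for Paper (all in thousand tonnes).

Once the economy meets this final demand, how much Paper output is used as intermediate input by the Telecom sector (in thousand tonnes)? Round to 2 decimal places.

z_31 = 70.11

Technical coefficients a_ij = z_ij / X_j:
  a_11 = 84/210 = 0.40, a_21 = 63/210 = 0.30, a_31 = 31.5/210 = 0.15
  a_12 = 26/130 = 0.20, a_22 = 45.5/130 = 0.35, a_32 = 19.5/130 = 0.15
  a_13 = 37.5/250 = 0.15, a_23 = 0/250 = 0.00, a_33 = 50/250 = 0.20
I − A =
  [   0.60    -0.20    -0.15]
  [  -0.30     0.65     0.00]
  [  -0.15    -0.15     0.80]
Cofactors of I−A, C_ij = (−1)^(i+j)·(minor ij) (rows/columns in the sector order above):
  C_11 = (0.65)(0.80) − (0.00)(-0.15) = 0.5200
  C_12 = −[(-0.30)(0.80) − (0.00)(-0.15)] = 0.2400
  C_13 = (-0.30)(-0.15) − (0.65)(-0.15) = 0.1425
  C_21 = −[(-0.20)(0.80) − (-0.15)(-0.15)] = 0.1825
  C_22 = (0.60)(0.80) − (-0.15)(-0.15) = 0.4575
  C_23 = −[(0.60)(-0.15) − (-0.20)(-0.15)] = 0.1200
  C_31 = (-0.20)(0.00) − (-0.15)(0.65) = 0.0975
  C_32 = −[(0.60)(0.00) − (-0.15)(-0.30)] = 0.0450
  C_33 = (0.60)(0.65) − (-0.20)(-0.30) = 0.3300
det(I−A) = Σ_j (I−A)_1j·C_1j = (0.60)(0.5200) + (-0.20)(0.2400) + (-0.15)(0.1425) = 0.242625
adj(I−A) = Cᵀ =
  [ 0.5200   0.1825   0.0975]
  [ 0.2400   0.4575   0.0450]
  [ 0.1425   0.1200   0.3300]
(I − A)⁻¹ = adj(I−A) / det(I−A) ≈
  [   2.1432     0.7522     0.4019]
  [   0.9892     1.8856     0.1855]
  [   0.5873     0.4946     1.3601]
First solve x = (I − A)⁻¹ d = adj(I−A)·d / det(I−A); in particular x_1 = (0.5200·160 + 0.1825·80 + 0.0975·160) / 0.242625 = 113.40 / 0.242625 ≈ 467.3879.
Intermediate flow from 3 to 1: z_31 = a_31 · x_1 = 0.15 × 113.40 / 0.242625 = 17.01 / 0.242625 ≈ 70.11.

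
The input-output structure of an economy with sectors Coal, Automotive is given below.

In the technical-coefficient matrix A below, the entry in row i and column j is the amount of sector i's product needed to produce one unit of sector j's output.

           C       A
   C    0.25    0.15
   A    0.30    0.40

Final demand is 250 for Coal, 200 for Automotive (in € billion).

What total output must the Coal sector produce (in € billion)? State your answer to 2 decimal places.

x_C = 444.44

I − A =
  [   0.75    -0.15]
  [  -0.30     0.60]
det(I−A) = (0.75)(0.60) − (-0.15)(-0.30) = 0.4050
adj(I−A) = [[0.60, 0.15], [0.30, 0.75]]
(I − A)⁻¹ = adj(I−A) / det(I−A) ≈
  [   1.4815     0.3704]
  [   0.7407     1.8519]
x = (I − A)⁻¹ d = adj(I−A)·d / det(I−A), with det(I−A) = 0.4050:
  x_C = (0.60·250 + 0.15·200) / 0.4050 = 180.00 / 0.4050 ≈ 444.44
  x_A = (0.30·250 + 0.75·200) / 0.4050 = 225.00 / 0.4050 ≈ 555.56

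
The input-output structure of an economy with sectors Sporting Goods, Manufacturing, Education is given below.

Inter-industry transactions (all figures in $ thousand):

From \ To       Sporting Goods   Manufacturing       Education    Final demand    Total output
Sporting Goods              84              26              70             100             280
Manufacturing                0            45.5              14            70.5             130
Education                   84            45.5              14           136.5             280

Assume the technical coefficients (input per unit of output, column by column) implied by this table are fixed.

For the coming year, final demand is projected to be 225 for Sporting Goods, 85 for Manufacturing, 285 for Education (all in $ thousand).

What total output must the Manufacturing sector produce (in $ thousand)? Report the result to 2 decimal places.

Technical coefficients a_ij = z_ij / X_j:
  a_11 = 84/280 = 0.30, a_21 = 0/280 = 0.00, a_31 = 84/280 = 0.30
  a_12 = 26/130 = 0.20, a_22 = 45.5/130 = 0.35, a_32 = 45.5/130 = 0.35
  a_13 = 70/280 = 0.25, a_23 = 14/280 = 0.05, a_33 = 14/280 = 0.05
I − A =
  [   0.70    -0.20    -0.25]
  [   0.00     0.65    -0.05]
  [  -0.30    -0.35     0.95]
Cofactors of I−A, C_ij = (−1)^(i+j)·(minor ij) (rows/columns in the sector order above):
  C_11 = (0.65)(0.95) − (-0.05)(-0.35) = 0.6000
  C_12 = −[(0.00)(0.95) − (-0.05)(-0.30)] = 0.0150
  C_13 = (0.00)(-0.35) − (0.65)(-0.30) = 0.1950
  C_21 = −[(-0.20)(0.95) − (-0.25)(-0.35)] = 0.2775
  C_22 = (0.70)(0.95) − (-0.25)(-0.30) = 0.5900
  C_23 = −[(0.70)(-0.35) − (-0.20)(-0.30)] = 0.3050
  C_31 = (-0.20)(-0.05) − (-0.25)(0.65) = 0.1725
  C_32 = −[(0.70)(-0.05) − (-0.25)(0.00)] = 0.0350
  C_33 = (0.70)(0.65) − (-0.20)(0.00) = 0.4550
det(I−A) = Σ_j (I−A)_1j·C_1j = (0.70)(0.6000) + (-0.20)(0.0150) + (-0.25)(0.1950) = 0.36825
adj(I−A) = Cᵀ =
  [ 0.6000   0.2775   0.1725]
  [ 0.0150   0.5900   0.0350]
  [ 0.1950   0.3050   0.4550]
(I − A)⁻¹ = adj(I−A) / det(I−A) ≈
  [   1.6293     0.7536     0.4684]
  [   0.0407     1.6022     0.0950]
  [   0.5295     0.8282     1.2356]
x = (I − A)⁻¹ d = adj(I−A)·d / det(I−A), with det(I−A) = 0.36825:
  x_1 = (0.6000·225 + 0.2775·85 + 0.1725·285) / 0.36825 = 207.75 / 0.36825 ≈ 564.15
  x_2 = (0.0150·225 + 0.5900·85 + 0.0350·285) / 0.36825 = 63.50 / 0.36825 ≈ 172.44
  x_3 = (0.1950·225 + 0.3050·85 + 0.4550·285) / 0.36825 = 199.475 / 0.36825 ≈ 541.68

x_2 = 172.44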